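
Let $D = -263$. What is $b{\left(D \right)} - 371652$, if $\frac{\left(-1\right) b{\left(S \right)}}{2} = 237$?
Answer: $-372126$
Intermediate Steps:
$b{\left(S \right)} = -474$ ($b{\left(S \right)} = \left(-2\right) 237 = -474$)
$b{\left(D \right)} - 371652 = -474 - 371652 = -372126$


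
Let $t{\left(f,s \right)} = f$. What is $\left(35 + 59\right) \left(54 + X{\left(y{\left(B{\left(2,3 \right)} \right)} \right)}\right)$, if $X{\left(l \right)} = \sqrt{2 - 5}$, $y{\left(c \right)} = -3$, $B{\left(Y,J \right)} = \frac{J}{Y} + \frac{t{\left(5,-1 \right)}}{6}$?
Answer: $5076 + 94 i \sqrt{3} \approx 5076.0 + 162.81 i$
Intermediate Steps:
$B{\left(Y,J \right)} = \frac{5}{6} + \frac{J}{Y}$ ($B{\left(Y,J \right)} = \frac{J}{Y} + \frac{5}{6} = \frac{5}{6} + \frac{J}{Y}$)
$X{\left(l \right)} = i \sqrt{3}$ ($X{\left(l \right)} = \sqrt{-3} = i \sqrt{3}$)
$\left(35 + 59\right) \left(54 + X{\left(y{\left(B{\left(2,3 \right)} \right)} \right)}\right) = \left(35 + 59\right) \left(54 + i \sqrt{3}\right) = 94 \left(54 + i \sqrt{3}\right) = 5076 + 94 i \sqrt{3}$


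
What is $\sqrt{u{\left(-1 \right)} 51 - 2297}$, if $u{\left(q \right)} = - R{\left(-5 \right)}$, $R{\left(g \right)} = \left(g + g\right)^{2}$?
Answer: $i \sqrt{7397} \approx 86.006 i$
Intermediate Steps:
$R{\left(g \right)} = 4 g^{2}$ ($R{\left(g \right)} = \left(2 g\right)^{2} = 4 g^{2}$)
$u{\left(q \right)} = -100$ ($u{\left(q \right)} = - 4 \left(-5\right)^{2} = - 4 \cdot 25 = \left(-1\right) 100 = -100$)
$\sqrt{u{\left(-1 \right)} 51 - 2297} = \sqrt{\left(-100\right) 51 - 2297} = \sqrt{-5100 - 2297} = \sqrt{-7397} = i \sqrt{7397}$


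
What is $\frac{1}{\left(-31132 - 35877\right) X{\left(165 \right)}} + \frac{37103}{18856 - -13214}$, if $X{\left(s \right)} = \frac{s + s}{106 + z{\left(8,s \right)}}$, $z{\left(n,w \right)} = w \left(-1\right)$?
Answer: $\frac{4558107878}{3939794155} \approx 1.1569$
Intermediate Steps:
$z{\left(n,w \right)} = - w$
$X{\left(s \right)} = \frac{2 s}{106 - s}$ ($X{\left(s \right)} = \frac{s + s}{106 - s} = \frac{2 s}{106 - s}$)
$\frac{1}{\left(-31132 - 35877\right) X{\left(165 \right)}} + \frac{37103}{18856 - -13214} = \frac{1}{\left(-31132 - 35877\right) \left(\left(-2\right) 165 \frac{1}{-106 + 165}\right)} + \frac{37103}{18856 - -13214} = \frac{1}{\left(-67009\right) \left(\left(-2\right) 165 \cdot \frac{1}{59}\right)} + \frac{37103}{18856 + 13214} = - \frac{1}{67009 \left(\left(-2\right) 165 \cdot \frac{1}{59}\right)} + \frac{37103}{32070} = - \frac{1}{67009 \left(- \frac{330}{59}\right)} + 37103 \cdot \frac{1}{32070} = \left(- \frac{1}{67009}\right) \left(- \frac{59}{330}\right) + \frac{37103}{32070} = \frac{59}{22112970} + \frac{37103}{32070} = \frac{4558107878}{3939794155}$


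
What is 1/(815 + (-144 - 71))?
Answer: 1/600 ≈ 0.0016667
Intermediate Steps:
1/(815 + (-144 - 71)) = 1/(815 - 215) = 1/600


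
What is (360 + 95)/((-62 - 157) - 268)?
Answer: -455/487 ≈ -0.93429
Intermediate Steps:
(360 + 95)/((-62 - 157) - 268) = 455/(-219 - 268) = 455/(-487) = 455*(-1/487) = -455/487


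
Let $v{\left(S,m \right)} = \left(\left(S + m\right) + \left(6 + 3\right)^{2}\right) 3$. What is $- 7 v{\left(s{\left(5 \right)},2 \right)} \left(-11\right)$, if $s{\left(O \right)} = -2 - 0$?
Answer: $18711$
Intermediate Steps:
$s{\left(O \right)} = -2$ ($s{\left(O \right)} = -2 + 0 = -2$)
$v{\left(S,m \right)} = 243 + 3 S + 3 m$ ($v{\left(S,m \right)} = \left(\left(S + m\right) + 9^{2}\right) 3 = \left(\left(S + m\right) + 81\right) 3 = \left(81 + S + m\right) 3 = 243 + 3 S + 3 m$)
$- 7 v{\left(s{\left(5 \right)},2 \right)} \left(-11\right) = - 7 \left(243 + 3 \left(-2\right) + 3 \cdot 2\right) \left(-11\right) = - 7 \left(243 - 6 + 6\right) \left(-11\right) = \left(-7\right) 243 \left(-11\right) = \left(-1701\right) \left(-11\right) = 18711$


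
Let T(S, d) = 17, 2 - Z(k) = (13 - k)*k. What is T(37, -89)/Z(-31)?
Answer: 17/1366 ≈ 0.012445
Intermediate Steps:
Z(k) = 2 - k*(13 - k) (Z(k) = 2 - (13 - k)*k = 2 - k*(13 - k))
T(37, -89)/Z(-31) = 17/(2 + (-31)² - 13*(-31)) = 17/(2 + 961 + 403) = 17/1366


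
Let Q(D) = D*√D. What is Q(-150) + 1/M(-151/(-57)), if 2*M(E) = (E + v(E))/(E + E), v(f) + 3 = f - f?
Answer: -151/5 - 750*I*√6 ≈ -30.2 - 1837.1*I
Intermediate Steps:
Q(D) = D^(3/2)
v(f) = -3 (v(f) = -3 + (f - f) = -3 + 0 = -3)
M(E) = (-3 + E)/(4*E) (M(E) = ((E - 3)/(E + E))/2 = ((-3 + E)/((2*E)))/2 = ((-3 + E)*(1/(2*E)))/2 = ((-3 + E)/(2*E))/2 = (-3 + E)/(4*E))
Q(-150) + 1/M(-151/(-57)) = (-150)^(3/2) + 1/((-3 - 151/(-57))/(4*((-151/(-57))))) = -750*I*√6 + 1/((-3 - 151*(-1/57))/(4*((-151*(-1/57))))) = -750*I*√6 + 1/((-3 + 151/57)/(4*(151/57))) = -750*I*√6 + 1/((¼)*(57/151)*(-20/57)) = -750*I*√6 + 1/(-5/151) = -750*I*√6 - 151/5 = -151/5 - 750*I*√6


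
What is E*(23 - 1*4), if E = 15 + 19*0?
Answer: 285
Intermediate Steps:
E = 15 (E = 15 + 0 = 15)
E*(23 - 1*4) = 15*(23 - 1*4) = 15*(23 - 4) = 15*19 = 285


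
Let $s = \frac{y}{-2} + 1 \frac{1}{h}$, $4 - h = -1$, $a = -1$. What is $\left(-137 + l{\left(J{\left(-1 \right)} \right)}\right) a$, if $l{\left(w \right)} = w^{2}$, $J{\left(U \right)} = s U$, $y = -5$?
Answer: $\frac{12971}{100} \approx 129.71$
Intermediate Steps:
$h = 5$ ($h = 4 - -1 = 4 + 1 = 5$)
$s = \frac{27}{10}$ ($s = - \frac{5}{-2} + 1 \cdot \frac{1}{5} = \left(-5\right) \left(- \frac{1}{2}\right) + 1 \cdot \frac{1}{5} = \frac{5}{2} + \frac{1}{5} = \frac{27}{10} \approx 2.7$)
$J{\left(U \right)} = \frac{27 U}{10}$
$\left(-137 + l{\left(J{\left(-1 \right)} \right)}\right) a = \left(-137 + \left(\frac{27}{10} \left(-1\right)\right)^{2}\right) \left(-1\right) = \left(-137 + \left(- \frac{27}{10}\right)^{2}\right) \left(-1\right) = \left(-137 + \frac{729}{100}\right) \left(-1\right) = \left(- \frac{12971}{100}\right) \left(-1\right) = \frac{12971}{100}$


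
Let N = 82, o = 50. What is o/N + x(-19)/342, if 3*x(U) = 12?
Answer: 4357/7011 ≈ 0.62145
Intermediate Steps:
x(U) = 4 (x(U) = (⅓)*12 = 4)
o/N + x(-19)/342 = 50/82 + 4/342 = 50*(1/82) + 4*(1/342) = 25/41 + 2/171 = 4357/7011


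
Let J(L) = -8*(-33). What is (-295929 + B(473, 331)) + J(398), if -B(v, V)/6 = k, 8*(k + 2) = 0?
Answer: -295653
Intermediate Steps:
k = -2 (k = -2 + (⅛)*0 = -2 + 0 = -2)
B(v, V) = 12 (B(v, V) = -6*(-2) = 12)
J(L) = 264
(-295929 + B(473, 331)) + J(398) = (-295929 + 12) + 264 = -295917 + 264 = -295653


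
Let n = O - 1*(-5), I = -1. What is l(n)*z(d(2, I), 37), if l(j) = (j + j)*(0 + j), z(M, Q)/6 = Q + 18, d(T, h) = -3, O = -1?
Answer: 10560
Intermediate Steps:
z(M, Q) = 108 + 6*Q (z(M, Q) = 6*(Q + 18) = 6*(18 + Q) = 108 + 6*Q)
n = 4 (n = -1 - 1*(-5) = -1 + 5 = 4)
l(j) = 2*j**2 (l(j) = (2*j)*j = 2*j**2)
l(n)*z(d(2, I), 37) = (2*4**2)*(108 + 6*37) = (2*16)*(108 + 222) = 32*330 = 10560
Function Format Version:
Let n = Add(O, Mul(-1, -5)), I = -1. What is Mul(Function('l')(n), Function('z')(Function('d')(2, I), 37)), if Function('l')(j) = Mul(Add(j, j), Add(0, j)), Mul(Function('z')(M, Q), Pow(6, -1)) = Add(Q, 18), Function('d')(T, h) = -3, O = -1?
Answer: 10560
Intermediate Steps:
Function('z')(M, Q) = Add(108, Mul(6, Q)) (Function('z')(M, Q) = Mul(6, Add(Q, 18)) = Mul(6, Add(18, Q)) = Add(108, Mul(6, Q)))
n = 4 (n = Add(-1, Mul(-1, -5)) = Add(-1, 5) = 4)
Function('l')(j) = Mul(2, Pow(j, 2)) (Function('l')(j) = Mul(Mul(2, j), j) = Mul(2, Pow(j, 2)))
Mul(Function('l')(n), Function('z')(Function('d')(2, I), 37)) = Mul(Mul(2, Pow(4, 2)), Add(108, Mul(6, 37))) = Mul(Mul(2, 16), Add(108, 222)) = Mul(32, 330) = 10560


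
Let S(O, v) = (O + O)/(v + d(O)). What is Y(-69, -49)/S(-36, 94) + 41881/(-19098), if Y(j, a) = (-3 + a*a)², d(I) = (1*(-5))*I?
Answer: -139310259665/6366 ≈ -2.1883e+7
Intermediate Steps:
d(I) = -5*I
S(O, v) = 2*O/(v - 5*O) (S(O, v) = (O + O)/(v - 5*O) = (2*O)/(v - 5*O) = 2*O/(v - 5*O))
Y(j, a) = (-3 + a²)²
Y(-69, -49)/S(-36, 94) + 41881/(-19098) = (-3 + (-49)²)²/((2*(-36)/(94 - 5*(-36)))) + 41881/(-19098) = (-3 + 2401)²/((2*(-36)/(94 + 180))) + 41881*(-1/19098) = 2398²/((2*(-36)/274)) - 41881/19098 = 5750404/((2*(-36)*(1/274))) - 41881/19098 = 5750404/(-36/137) - 41881/19098 = 5750404*(-137/36) - 41881/19098 = -196951337/9 - 41881/19098 = -139310259665/6366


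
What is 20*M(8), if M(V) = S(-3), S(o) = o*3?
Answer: -180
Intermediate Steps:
S(o) = 3*o
M(V) = -9 (M(V) = 3*(-3) = -9)
20*M(8) = 20*(-9) = -180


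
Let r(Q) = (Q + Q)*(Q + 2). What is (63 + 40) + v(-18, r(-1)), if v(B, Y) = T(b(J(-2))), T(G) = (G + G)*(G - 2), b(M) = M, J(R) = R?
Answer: 119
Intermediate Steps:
r(Q) = 2*Q*(2 + Q) (r(Q) = (2*Q)*(2 + Q) = 2*Q*(2 + Q))
T(G) = 2*G*(-2 + G) (T(G) = (2*G)*(-2 + G) = 2*G*(-2 + G))
v(B, Y) = 16 (v(B, Y) = 2*(-2)*(-2 - 2) = 2*(-2)*(-4) = 16)
(63 + 40) + v(-18, r(-1)) = (63 + 40) + 16 = 103 + 16 = 119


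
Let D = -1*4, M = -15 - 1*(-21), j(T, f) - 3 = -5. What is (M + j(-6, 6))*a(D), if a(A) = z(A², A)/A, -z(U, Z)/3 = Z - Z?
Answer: 0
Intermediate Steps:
z(U, Z) = 0 (z(U, Z) = -3*(Z - Z) = -3*0 = 0)
j(T, f) = -2 (j(T, f) = 3 - 5 = -2)
M = 6 (M = -15 + 21 = 6)
D = -4
a(A) = 0 (a(A) = 0/A = 0)
(M + j(-6, 6))*a(D) = (6 - 2)*0 = 4*0 = 0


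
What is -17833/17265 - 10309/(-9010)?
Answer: 3461911/31111530 ≈ 0.11127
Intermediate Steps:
-17833/17265 - 10309/(-9010) = -17833*1/17265 - 10309*(-1/9010) = -17833/17265 + 10309/9010 = 3461911/31111530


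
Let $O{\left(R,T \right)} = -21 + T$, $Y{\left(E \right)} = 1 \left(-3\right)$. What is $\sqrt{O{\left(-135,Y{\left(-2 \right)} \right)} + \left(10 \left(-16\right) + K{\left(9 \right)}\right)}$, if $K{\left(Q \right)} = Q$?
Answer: $5 i \sqrt{7} \approx 13.229 i$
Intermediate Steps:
$Y{\left(E \right)} = -3$
$\sqrt{O{\left(-135,Y{\left(-2 \right)} \right)} + \left(10 \left(-16\right) + K{\left(9 \right)}\right)} = \sqrt{\left(-21 - 3\right) + \left(10 \left(-16\right) + 9\right)} = \sqrt{-24 + \left(-160 + 9\right)} = \sqrt{-24 - 151} = \sqrt{-175} = 5 i \sqrt{7}$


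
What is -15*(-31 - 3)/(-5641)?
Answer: -510/5641 ≈ -0.090410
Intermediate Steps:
-15*(-31 - 3)/(-5641) = -15*(-34)*(-1/5641) = 510*(-1/5641) = -510/5641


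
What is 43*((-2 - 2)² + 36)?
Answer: 2236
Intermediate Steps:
43*((-2 - 2)² + 36) = 43*((-4)² + 36) = 43*(16 + 36) = 43*52 = 2236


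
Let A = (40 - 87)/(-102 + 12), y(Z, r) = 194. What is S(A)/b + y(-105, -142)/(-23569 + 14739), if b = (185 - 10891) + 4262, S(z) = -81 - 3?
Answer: -21184/2370855 ≈ -0.0089352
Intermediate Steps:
A = 47/90 (A = -47/(-90) = -47*(-1/90) = 47/90 ≈ 0.52222)
S(z) = -84
b = -6444 (b = -10706 + 4262 = -6444)
S(A)/b + y(-105, -142)/(-23569 + 14739) = -84/(-6444) + 194/(-23569 + 14739) = -84*(-1/6444) + 194/(-8830) = 7/537 + 194*(-1/8830) = 7/537 - 97/4415 = -21184/2370855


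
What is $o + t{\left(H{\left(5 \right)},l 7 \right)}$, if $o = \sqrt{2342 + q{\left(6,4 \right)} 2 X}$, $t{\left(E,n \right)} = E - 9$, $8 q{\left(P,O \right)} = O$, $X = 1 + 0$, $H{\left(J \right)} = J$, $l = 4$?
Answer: $-4 + \sqrt{2343} \approx 44.405$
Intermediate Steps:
$X = 1$
$q{\left(P,O \right)} = \frac{O}{8}$
$t{\left(E,n \right)} = -9 + E$
$o = \sqrt{2343}$ ($o = \sqrt{2342 + \frac{1}{8} \cdot 4 \cdot 2 \cdot 1} = \sqrt{2342 + \frac{1}{2} \cdot 2 \cdot 1} = \sqrt{2342 + 1 \cdot 1} = \sqrt{2342 + 1} = \sqrt{2343} \approx 48.405$)
$o + t{\left(H{\left(5 \right)},l 7 \right)} = \sqrt{2343} + \left(-9 + 5\right) = \sqrt{2343} - 4 = -4 + \sqrt{2343}$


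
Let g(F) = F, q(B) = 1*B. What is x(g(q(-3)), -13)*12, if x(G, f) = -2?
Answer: -24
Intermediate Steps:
q(B) = B
x(g(q(-3)), -13)*12 = -2*12 = -24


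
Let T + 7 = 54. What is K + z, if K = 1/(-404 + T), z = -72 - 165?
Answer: -84610/357 ≈ -237.00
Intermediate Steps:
T = 47 (T = -7 + 54 = 47)
z = -237
K = -1/357 (K = 1/(-404 + 47) = 1/(-357) = -1/357 ≈ -0.0028011)
K + z = -1/357 - 237 = -84610/357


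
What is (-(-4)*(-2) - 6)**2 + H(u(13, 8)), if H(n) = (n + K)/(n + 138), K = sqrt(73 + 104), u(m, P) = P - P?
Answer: 196 + sqrt(177)/138 ≈ 196.10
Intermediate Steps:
u(m, P) = 0
K = sqrt(177) ≈ 13.304
H(n) = (n + sqrt(177))/(138 + n) (H(n) = (n + sqrt(177))/(n + 138) = (n + sqrt(177))/(138 + n))
(-(-4)*(-2) - 6)**2 + H(u(13, 8)) = (-(-4)*(-2) - 6)**2 + (0 + sqrt(177))/(138 + 0) = (-4*2 - 6)**2 + sqrt(177)/138 = (-8 - 6)**2 + sqrt(177)/138 = (-14)**2 + sqrt(177)/138 = 196 + sqrt(177)/138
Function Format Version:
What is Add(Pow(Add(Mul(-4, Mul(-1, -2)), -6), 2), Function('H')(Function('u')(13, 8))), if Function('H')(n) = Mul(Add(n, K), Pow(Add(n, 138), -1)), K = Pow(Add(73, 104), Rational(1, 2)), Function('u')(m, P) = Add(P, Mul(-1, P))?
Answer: Add(196, Mul(Rational(1, 138), Pow(177, Rational(1, 2)))) ≈ 196.10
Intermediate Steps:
Function('u')(m, P) = 0
K = Pow(177, Rational(1, 2)) ≈ 13.304
Function('H')(n) = Mul(Pow(Add(138, n), -1), Add(n, Pow(177, Rational(1, 2)))) (Function('H')(n) = Mul(Add(n, Pow(177, Rational(1, 2))), Pow(Add(n, 138), -1)) = Mul(Add(n, Pow(177, Rational(1, 2))), Pow(Add(138, n), -1)) = Mul(Pow(Add(138, n), -1), Add(n, Pow(177, Rational(1, 2)))))
Add(Pow(Add(Mul(-4, Mul(-1, -2)), -6), 2), Function('H')(Function('u')(13, 8))) = Add(Pow(Add(Mul(-4, Mul(-1, -2)), -6), 2), Mul(Pow(Add(138, 0), -1), Add(0, Pow(177, Rational(1, 2))))) = Add(Pow(Add(Mul(-4, 2), -6), 2), Mul(Pow(138, -1), Pow(177, Rational(1, 2)))) = Add(Pow(Add(-8, -6), 2), Mul(Rational(1, 138), Pow(177, Rational(1, 2)))) = Add(Pow(-14, 2), Mul(Rational(1, 138), Pow(177, Rational(1, 2)))) = Add(196, Mul(Rational(1, 138), Pow(177, Rational(1, 2))))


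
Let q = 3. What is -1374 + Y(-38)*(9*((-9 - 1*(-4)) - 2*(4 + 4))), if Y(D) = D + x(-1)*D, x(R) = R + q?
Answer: 20172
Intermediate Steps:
x(R) = 3 + R (x(R) = R + 3 = 3 + R)
Y(D) = 3*D (Y(D) = D + (3 - 1)*D = D + 2*D = 3*D)
-1374 + Y(-38)*(9*((-9 - 1*(-4)) - 2*(4 + 4))) = -1374 + (3*(-38))*(9*((-9 - 1*(-4)) - 2*(4 + 4))) = -1374 - 1026*((-9 + 4) - 2*8) = -1374 - 1026*(-5 - 16) = -1374 - 1026*(-21) = -1374 - 114*(-189) = -1374 + 21546 = 20172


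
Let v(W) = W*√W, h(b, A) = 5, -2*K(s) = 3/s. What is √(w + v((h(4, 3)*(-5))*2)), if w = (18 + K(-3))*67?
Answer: √(4958 - 1000*I*√2)/2 ≈ 35.556 - 4.9718*I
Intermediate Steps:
K(s) = -3/(2*s)
v(W) = W^(3/2)
w = 2479/2 (w = (18 - 3/2/(-3))*67 = (18 - 3/2*(-⅓))*67 = (18 + ½)*67 = (37/2)*67 = 2479/2 ≈ 1239.5)
√(w + v((h(4, 3)*(-5))*2)) = √(2479/2 + ((5*(-5))*2)^(3/2)) = √(2479/2 + (-25*2)^(3/2)) = √(2479/2 + (-50)^(3/2)) = √(2479/2 - 250*I*√2)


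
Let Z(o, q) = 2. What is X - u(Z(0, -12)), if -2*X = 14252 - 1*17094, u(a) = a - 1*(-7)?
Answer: 1412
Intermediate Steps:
u(a) = 7 + a (u(a) = a + 7 = 7 + a)
X = 1421 (X = -(14252 - 1*17094)/2 = -(14252 - 17094)/2 = -1/2*(-2842) = 1421)
X - u(Z(0, -12)) = 1421 - (7 + 2) = 1421 - 1*9 = 1421 - 9 = 1412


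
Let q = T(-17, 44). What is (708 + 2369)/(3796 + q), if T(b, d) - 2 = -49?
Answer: 3077/3749 ≈ 0.82075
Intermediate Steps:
T(b, d) = -47 (T(b, d) = 2 - 49 = -47)
q = -47
(708 + 2369)/(3796 + q) = (708 + 2369)/(3796 - 47) = 3077/3749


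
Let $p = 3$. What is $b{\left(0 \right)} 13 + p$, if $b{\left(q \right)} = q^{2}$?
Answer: $3$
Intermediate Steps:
$b{\left(0 \right)} 13 + p = 0^{2} \cdot 13 + 3 = 0 \cdot 13 + 3 = 0 + 3 = 3$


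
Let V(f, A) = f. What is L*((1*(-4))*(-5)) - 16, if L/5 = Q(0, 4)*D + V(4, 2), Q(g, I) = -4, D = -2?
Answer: 1184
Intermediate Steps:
L = 60 (L = 5*(-4*(-2) + 4) = 5*(8 + 4) = 5*12 = 60)
L*((1*(-4))*(-5)) - 16 = 60*((1*(-4))*(-5)) - 16 = 60*(-4*(-5)) - 16 = 60*20 - 16 = 1200 - 16 = 1184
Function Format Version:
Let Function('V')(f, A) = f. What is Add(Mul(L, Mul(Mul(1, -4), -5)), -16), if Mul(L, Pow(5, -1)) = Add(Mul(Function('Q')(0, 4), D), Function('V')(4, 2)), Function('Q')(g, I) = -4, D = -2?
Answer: 1184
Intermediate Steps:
L = 60 (L = Mul(5, Add(Mul(-4, -2), 4)) = Mul(5, Add(8, 4)) = Mul(5, 12) = 60)
Add(Mul(L, Mul(Mul(1, -4), -5)), -16) = Add(Mul(60, Mul(Mul(1, -4), -5)), -16) = Add(Mul(60, Mul(-4, -5)), -16) = Add(Mul(60, 20), -16) = Add(1200, -16) = 1184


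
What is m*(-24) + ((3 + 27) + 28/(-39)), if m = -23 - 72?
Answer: 90062/39 ≈ 2309.3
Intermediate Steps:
m = -95
m*(-24) + ((3 + 27) + 28/(-39)) = -95*(-24) + ((3 + 27) + 28/(-39)) = 2280 + (30 + 28*(-1/39)) = 2280 + (30 - 28/39) = 2280 + 1142/39 = 90062/39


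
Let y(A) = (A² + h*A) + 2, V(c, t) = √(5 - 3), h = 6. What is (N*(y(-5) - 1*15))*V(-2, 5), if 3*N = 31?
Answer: -186*√2 ≈ -263.04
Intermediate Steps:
N = 31/3 (N = (⅓)*31 = 31/3 ≈ 10.333)
V(c, t) = √2
y(A) = 2 + A² + 6*A (y(A) = (A² + 6*A) + 2 = 2 + A² + 6*A)
(N*(y(-5) - 1*15))*V(-2, 5) = (31*((2 + (-5)² + 6*(-5)) - 1*15)/3)*√2 = (31*((2 + 25 - 30) - 15)/3)*√2 = (31*(-3 - 15)/3)*√2 = ((31/3)*(-18))*√2 = -186*√2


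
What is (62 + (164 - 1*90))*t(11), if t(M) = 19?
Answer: 2584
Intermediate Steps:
(62 + (164 - 1*90))*t(11) = (62 + (164 - 1*90))*19 = (62 + (164 - 90))*19 = (62 + 74)*19 = 136*19 = 2584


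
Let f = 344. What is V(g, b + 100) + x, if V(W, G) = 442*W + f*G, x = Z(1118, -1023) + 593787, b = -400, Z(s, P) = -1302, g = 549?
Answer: 731943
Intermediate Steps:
x = 592485 (x = -1302 + 593787 = 592485)
V(W, G) = 344*G + 442*W (V(W, G) = 442*W + 344*G = 344*G + 442*W)
V(g, b + 100) + x = (344*(-400 + 100) + 442*549) + 592485 = (344*(-300) + 242658) + 592485 = (-103200 + 242658) + 592485 = 139458 + 592485 = 731943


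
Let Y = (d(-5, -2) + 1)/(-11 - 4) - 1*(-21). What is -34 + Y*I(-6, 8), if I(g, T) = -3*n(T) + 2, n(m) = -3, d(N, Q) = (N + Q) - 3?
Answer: 1018/5 ≈ 203.60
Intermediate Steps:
d(N, Q) = -3 + N + Q
Y = 108/5 (Y = ((-3 - 5 - 2) + 1)/(-11 - 4) - 1*(-21) = (-10 + 1)/(-15) + 21 = -9*(-1/15) + 21 = ⅗ + 21 = 108/5 ≈ 21.600)
I(g, T) = 11 (I(g, T) = -3*(-3) + 2 = 9 + 2 = 11)
-34 + Y*I(-6, 8) = -34 + (108/5)*11 = -34 + 1188/5 = 1018/5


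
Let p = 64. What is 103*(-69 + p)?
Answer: -515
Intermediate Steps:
103*(-69 + p) = 103*(-69 + 64) = 103*(-5) = -515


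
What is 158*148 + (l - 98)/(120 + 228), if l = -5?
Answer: 8137529/348 ≈ 23384.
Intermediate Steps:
158*148 + (l - 98)/(120 + 228) = 158*148 + (-5 - 98)/(120 + 228) = 23384 - 103/348 = 8137529/348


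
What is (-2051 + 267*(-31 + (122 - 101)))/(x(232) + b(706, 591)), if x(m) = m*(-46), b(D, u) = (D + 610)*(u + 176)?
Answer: -4721/998700 ≈ -0.0047271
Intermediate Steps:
b(D, u) = (176 + u)*(610 + D) (b(D, u) = (610 + D)*(176 + u) = (176 + u)*(610 + D))
x(m) = -46*m
(-2051 + 267*(-31 + (122 - 101)))/(x(232) + b(706, 591)) = (-2051 + 267*(-31 + (122 - 101)))/(-46*232 + (107360 + 176*706 + 610*591 + 706*591)) = (-2051 + 267*(-31 + 21))/(-10672 + (107360 + 124256 + 360510 + 417246)) = (-2051 + 267*(-10))/(-10672 + 1009372) = (-2051 - 2670)/998700 = -4721*1/998700 = -4721/998700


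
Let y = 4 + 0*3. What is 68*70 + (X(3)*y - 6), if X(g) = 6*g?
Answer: 4826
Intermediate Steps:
y = 4 (y = 4 + 0 = 4)
68*70 + (X(3)*y - 6) = 68*70 + ((6*3)*4 - 6) = 4760 + (18*4 - 6) = 4760 + (72 - 6) = 4760 + 66 = 4826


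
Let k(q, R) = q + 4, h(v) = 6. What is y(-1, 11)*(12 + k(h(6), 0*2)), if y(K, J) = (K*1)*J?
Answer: -242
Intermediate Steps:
y(K, J) = J*K (y(K, J) = K*J = J*K)
k(q, R) = 4 + q
y(-1, 11)*(12 + k(h(6), 0*2)) = (11*(-1))*(12 + (4 + 6)) = -11*(12 + 10) = -11*22 = -242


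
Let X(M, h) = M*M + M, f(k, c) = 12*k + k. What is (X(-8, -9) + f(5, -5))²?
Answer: 14641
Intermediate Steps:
f(k, c) = 13*k
X(M, h) = M + M² (X(M, h) = M² + M = M + M²)
(X(-8, -9) + f(5, -5))² = (-8*(1 - 8) + 13*5)² = (-8*(-7) + 65)² = (56 + 65)² = 121² = 14641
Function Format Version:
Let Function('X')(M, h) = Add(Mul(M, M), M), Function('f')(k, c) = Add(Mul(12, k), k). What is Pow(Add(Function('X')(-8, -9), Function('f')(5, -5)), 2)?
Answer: 14641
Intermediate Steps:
Function('f')(k, c) = Mul(13, k)
Function('X')(M, h) = Add(M, Pow(M, 2)) (Function('X')(M, h) = Add(Pow(M, 2), M) = Add(M, Pow(M, 2)))
Pow(Add(Function('X')(-8, -9), Function('f')(5, -5)), 2) = Pow(Add(Mul(-8, Add(1, -8)), Mul(13, 5)), 2) = Pow(Add(Mul(-8, -7), 65), 2) = Pow(Add(56, 65), 2) = Pow(121, 2) = 14641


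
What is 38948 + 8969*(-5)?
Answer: -5897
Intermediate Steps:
38948 + 8969*(-5) = 38948 - 44845 = -5897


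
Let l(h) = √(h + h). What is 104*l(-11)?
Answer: 104*I*√22 ≈ 487.8*I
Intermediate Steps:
l(h) = √2*√h (l(h) = √(2*h) = √2*√h)
104*l(-11) = 104*(√2*√(-11)) = 104*(√2*(I*√11)) = 104*(I*√22) = 104*I*√22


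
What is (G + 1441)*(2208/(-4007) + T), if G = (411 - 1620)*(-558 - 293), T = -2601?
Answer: -10740274774500/4007 ≈ -2.6804e+9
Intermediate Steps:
G = 1028859 (G = -1209*(-851) = 1028859)
(G + 1441)*(2208/(-4007) + T) = (1028859 + 1441)*(2208/(-4007) - 2601) = 1030300*(2208*(-1/4007) - 2601) = 1030300*(-2208/4007 - 2601) = 1030300*(-10424415/4007) = -10740274774500/4007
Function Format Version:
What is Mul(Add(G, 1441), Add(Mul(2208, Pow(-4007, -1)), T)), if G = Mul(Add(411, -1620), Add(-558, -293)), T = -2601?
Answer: Rational(-10740274774500, 4007) ≈ -2.6804e+9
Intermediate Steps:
G = 1028859 (G = Mul(-1209, -851) = 1028859)
Mul(Add(G, 1441), Add(Mul(2208, Pow(-4007, -1)), T)) = Mul(Add(1028859, 1441), Add(Mul(2208, Pow(-4007, -1)), -2601)) = Mul(1030300, Add(Mul(2208, Rational(-1, 4007)), -2601)) = Mul(1030300, Add(Rational(-2208, 4007), -2601)) = Mul(1030300, Rational(-10424415, 4007)) = Rational(-10740274774500, 4007)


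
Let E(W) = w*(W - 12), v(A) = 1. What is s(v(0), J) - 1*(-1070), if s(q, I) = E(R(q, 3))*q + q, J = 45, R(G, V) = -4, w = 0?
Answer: 1071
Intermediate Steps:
E(W) = 0 (E(W) = 0*(W - 12) = 0*(-12 + W) = 0)
s(q, I) = q (s(q, I) = 0*q + q = 0 + q = q)
s(v(0), J) - 1*(-1070) = 1 - 1*(-1070) = 1 + 1070 = 1071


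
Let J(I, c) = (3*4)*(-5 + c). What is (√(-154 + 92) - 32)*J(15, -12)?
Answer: 6528 - 204*I*√62 ≈ 6528.0 - 1606.3*I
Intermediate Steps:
J(I, c) = -60 + 12*c (J(I, c) = 12*(-5 + c) = -60 + 12*c)
(√(-154 + 92) - 32)*J(15, -12) = (√(-154 + 92) - 32)*(-60 + 12*(-12)) = (√(-62) - 32)*(-60 - 144) = (I*√62 - 32)*(-204) = (-32 + I*√62)*(-204) = 6528 - 204*I*√62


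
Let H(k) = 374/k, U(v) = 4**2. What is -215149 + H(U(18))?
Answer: -1721005/8 ≈ -2.1513e+5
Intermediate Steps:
U(v) = 16
-215149 + H(U(18)) = -215149 + 374/16 = -215149 + 374*(1/16) = -215149 + 187/8 = -1721005/8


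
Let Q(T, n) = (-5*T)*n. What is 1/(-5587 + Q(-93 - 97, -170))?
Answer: -1/167087 ≈ -5.9849e-6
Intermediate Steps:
Q(T, n) = -5*T*n
1/(-5587 + Q(-93 - 97, -170)) = 1/(-5587 - 5*(-93 - 97)*(-170)) = 1/(-5587 - 5*(-190)*(-170)) = 1/(-5587 - 161500) = 1/(-167087) = -1/167087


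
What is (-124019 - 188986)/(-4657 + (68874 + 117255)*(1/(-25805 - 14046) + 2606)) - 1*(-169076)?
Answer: 3268176241224511433/19329628413838 ≈ 1.6908e+5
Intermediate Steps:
(-124019 - 188986)/(-4657 + (68874 + 117255)*(1/(-25805 - 14046) + 2606)) - 1*(-169076) = -313005/(-4657 + 186129*(1/(-39851) + 2606)) + 169076 = -313005/(-4657 + 186129*(-1/39851 + 2606)) + 169076 = -313005/(-4657 + 186129*(103851705/39851)) + 169076 = -313005/(-4657 + 19329813999945/39851) + 169076 = -313005/19329628413838/39851 + 169076 = -313005*39851/19329628413838 + 169076 = -12473562255/19329628413838 + 169076 = 3268176241224511433/19329628413838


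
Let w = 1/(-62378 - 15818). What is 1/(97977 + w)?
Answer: 78196/7661409491 ≈ 1.0206e-5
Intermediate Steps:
w = -1/78196 (w = 1/(-78196) = -1/78196 ≈ -1.2788e-5)
1/(97977 + w) = 1/(97977 - 1/78196) = 1/(7661409491/78196) = 78196/7661409491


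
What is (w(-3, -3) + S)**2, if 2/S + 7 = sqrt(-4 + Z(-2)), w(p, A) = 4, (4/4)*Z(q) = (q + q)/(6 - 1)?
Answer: 1011556/72361 - 8048*I*sqrt(30)/72361 ≈ 13.979 - 0.60918*I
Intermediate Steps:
Z(q) = 2*q/5 (Z(q) = (q + q)/(6 - 1) = (2*q)/5 = (2*q)*(1/5) = 2*q/5)
S = 2/(-7 + 2*I*sqrt(30)/5) (S = 2/(-7 + sqrt(-4 + (2/5)*(-2))) = 2/(-7 + sqrt(-4 - 4/5)) = 2/(-7 + sqrt(-24/5)) = 2/(-7 + 2*I*sqrt(30)/5) ≈ -0.26022 - 0.081446*I)
(w(-3, -3) + S)**2 = (4 + (-70/269 - 4*I*sqrt(30)/269))**2 = (1006/269 - 4*I*sqrt(30)/269)**2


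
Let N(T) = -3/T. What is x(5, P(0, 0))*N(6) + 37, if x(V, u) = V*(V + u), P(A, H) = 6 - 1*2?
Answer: 29/2 ≈ 14.500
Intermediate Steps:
P(A, H) = 4 (P(A, H) = 6 - 2 = 4)
x(5, P(0, 0))*N(6) + 37 = (5*(5 + 4))*(-3/6) + 37 = (5*9)*(-3*1/6) + 37 = 45*(-1/2) + 37 = -45/2 + 37 = 29/2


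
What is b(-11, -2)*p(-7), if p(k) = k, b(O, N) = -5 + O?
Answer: 112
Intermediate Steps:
b(-11, -2)*p(-7) = (-5 - 11)*(-7) = -16*(-7) = 112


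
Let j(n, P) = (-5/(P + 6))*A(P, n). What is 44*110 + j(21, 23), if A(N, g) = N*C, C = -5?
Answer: 140935/29 ≈ 4859.8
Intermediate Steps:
A(N, g) = -5*N (A(N, g) = N*(-5) = -5*N)
j(n, P) = 25*P/(6 + P) (j(n, P) = (-5/(P + 6))*(-5*P) = (-5/(6 + P))*(-5*P) = 25*P/(6 + P))
44*110 + j(21, 23) = 44*110 + 25*23/(6 + 23) = 4840 + 25*23/29 = 4840 + 25*23*(1/29) = 4840 + 575/29 = 140935/29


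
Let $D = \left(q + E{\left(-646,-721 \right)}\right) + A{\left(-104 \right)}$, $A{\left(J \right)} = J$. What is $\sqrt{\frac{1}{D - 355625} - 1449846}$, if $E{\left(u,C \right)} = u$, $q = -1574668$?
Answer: $\frac{i \sqrt{5406369993614532297}}{1931043} \approx 1204.1 i$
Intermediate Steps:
$D = -1575418$ ($D = \left(-1574668 - 646\right) - 104 = -1575314 - 104 = -1575418$)
$\sqrt{\frac{1}{D - 355625} - 1449846} = \sqrt{\frac{1}{-1575418 - 355625} - 1449846} = \sqrt{\frac{1}{-1931043} - 1449846} = \sqrt{- \frac{1}{1931043} - 1449846} = \sqrt{- \frac{2799714969379}{1931043}} = \frac{i \sqrt{5406369993614532297}}{1931043}$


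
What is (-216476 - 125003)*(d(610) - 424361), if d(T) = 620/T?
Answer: 8839511393361/61 ≈ 1.4491e+11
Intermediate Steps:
(-216476 - 125003)*(d(610) - 424361) = (-216476 - 125003)*(620/610 - 424361) = -341479*(620*(1/610) - 424361) = -341479*(62/61 - 424361) = -341479*(-25885959/61) = 8839511393361/61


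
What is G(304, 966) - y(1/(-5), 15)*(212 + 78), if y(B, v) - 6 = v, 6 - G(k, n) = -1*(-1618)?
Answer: -7702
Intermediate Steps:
G(k, n) = -1612 (G(k, n) = 6 - (-1)*(-1618) = 6 - 1*1618 = 6 - 1618 = -1612)
y(B, v) = 6 + v
G(304, 966) - y(1/(-5), 15)*(212 + 78) = -1612 - (6 + 15)*(212 + 78) = -1612 - 21*290 = -1612 - 1*6090 = -1612 - 6090 = -7702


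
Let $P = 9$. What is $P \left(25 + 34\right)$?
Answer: $531$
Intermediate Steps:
$P \left(25 + 34\right) = 9 \left(25 + 34\right) = 9 \cdot 59 = 531$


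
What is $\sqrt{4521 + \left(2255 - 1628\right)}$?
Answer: $6 \sqrt{143} \approx 71.75$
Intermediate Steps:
$\sqrt{4521 + \left(2255 - 1628\right)} = \sqrt{4521 + 627} = \sqrt{5148} = 6 \sqrt{143}$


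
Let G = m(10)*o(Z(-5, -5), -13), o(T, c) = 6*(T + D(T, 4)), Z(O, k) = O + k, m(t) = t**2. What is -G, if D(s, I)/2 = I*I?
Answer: -13200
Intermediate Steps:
D(s, I) = 2*I**2 (D(s, I) = 2*(I*I) = 2*I**2)
o(T, c) = 192 + 6*T (o(T, c) = 6*(T + 2*4**2) = 6*(T + 2*16) = 6*(T + 32) = 6*(32 + T) = 192 + 6*T)
G = 13200 (G = 10**2*(192 + 6*(-5 - 5)) = 100*(192 + 6*(-10)) = 100*(192 - 60) = 100*132 = 13200)
-G = -1*13200 = -13200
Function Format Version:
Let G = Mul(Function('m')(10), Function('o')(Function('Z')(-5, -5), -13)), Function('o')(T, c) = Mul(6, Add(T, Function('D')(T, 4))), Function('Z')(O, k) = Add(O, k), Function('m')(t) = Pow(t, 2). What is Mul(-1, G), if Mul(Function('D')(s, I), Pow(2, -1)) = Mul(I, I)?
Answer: -13200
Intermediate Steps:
Function('D')(s, I) = Mul(2, Pow(I, 2)) (Function('D')(s, I) = Mul(2, Mul(I, I)) = Mul(2, Pow(I, 2)))
Function('o')(T, c) = Add(192, Mul(6, T)) (Function('o')(T, c) = Mul(6, Add(T, Mul(2, Pow(4, 2)))) = Mul(6, Add(T, Mul(2, 16))) = Mul(6, Add(T, 32)) = Mul(6, Add(32, T)) = Add(192, Mul(6, T)))
G = 13200 (G = Mul(Pow(10, 2), Add(192, Mul(6, Add(-5, -5)))) = Mul(100, Add(192, Mul(6, -10))) = Mul(100, Add(192, -60)) = Mul(100, 132) = 13200)
Mul(-1, G) = Mul(-1, 13200) = -13200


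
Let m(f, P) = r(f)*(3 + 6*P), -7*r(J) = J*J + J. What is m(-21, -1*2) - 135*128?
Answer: -16740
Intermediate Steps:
r(J) = -J/7 - J²/7 (r(J) = -(J*J + J)/7 = -(J² + J)/7 = -(J + J²)/7 = -J/7 - J²/7)
m(f, P) = -f*(1 + f)*(3 + 6*P)/7 (m(f, P) = (-f*(1 + f)/7)*(3 + 6*P) = -f*(1 + f)*(3 + 6*P)/7)
m(-21, -1*2) - 135*128 = -3/7*(-21)*(1 - 21)*(1 + 2*(-1*2)) - 135*128 = -3/7*(-21)*(-20)*(1 + 2*(-2)) - 1*17280 = -3/7*(-21)*(-20)*(1 - 4) - 17280 = -3/7*(-21)*(-20)*(-3) - 17280 = 540 - 17280 = -16740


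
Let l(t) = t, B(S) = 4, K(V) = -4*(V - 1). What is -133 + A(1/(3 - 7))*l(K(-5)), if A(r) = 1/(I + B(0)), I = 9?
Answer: -1705/13 ≈ -131.15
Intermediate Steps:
K(V) = 4 - 4*V (K(V) = -4*(-1 + V) = 4 - 4*V)
A(r) = 1/13 (A(r) = 1/(9 + 4) = 1/13)
-133 + A(1/(3 - 7))*l(K(-5)) = -133 + (4 - 4*(-5))/13 = -133 + (4 + 20)/13 = -133 + (1/13)*24 = -133 + 24/13 = -1705/13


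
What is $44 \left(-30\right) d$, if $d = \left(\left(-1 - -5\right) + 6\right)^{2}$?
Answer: $-132000$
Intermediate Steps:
$d = 100$ ($d = \left(\left(-1 + 5\right) + 6\right)^{2} = \left(4 + 6\right)^{2} = 10^{2} = 100$)
$44 \left(-30\right) d = 44 \left(-30\right) 100 = \left(-1320\right) 100 = -132000$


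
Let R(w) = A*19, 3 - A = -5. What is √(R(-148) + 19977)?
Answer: √20129 ≈ 141.88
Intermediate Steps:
A = 8 (A = 3 - 1*(-5) = 3 + 5 = 8)
R(w) = 152 (R(w) = 8*19 = 152)
√(R(-148) + 19977) = √(152 + 19977) = √20129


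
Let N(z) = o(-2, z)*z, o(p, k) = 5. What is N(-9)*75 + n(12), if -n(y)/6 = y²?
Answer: -4239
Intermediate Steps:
n(y) = -6*y²
N(z) = 5*z
N(-9)*75 + n(12) = (5*(-9))*75 - 6*12² = -45*75 - 6*144 = -3375 - 864 = -4239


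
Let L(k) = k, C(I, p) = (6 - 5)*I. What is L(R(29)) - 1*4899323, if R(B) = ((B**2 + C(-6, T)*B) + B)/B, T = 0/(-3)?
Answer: -4899299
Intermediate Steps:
T = 0 (T = 0*(-1/3) = 0)
C(I, p) = I (C(I, p) = 1*I = I)
R(B) = (B**2 - 5*B)/B (R(B) = ((B**2 - 6*B) + B)/B = (B**2 - 5*B)/B)
L(R(29)) - 1*4899323 = (-5 + 29) - 1*4899323 = 24 - 4899323 = -4899299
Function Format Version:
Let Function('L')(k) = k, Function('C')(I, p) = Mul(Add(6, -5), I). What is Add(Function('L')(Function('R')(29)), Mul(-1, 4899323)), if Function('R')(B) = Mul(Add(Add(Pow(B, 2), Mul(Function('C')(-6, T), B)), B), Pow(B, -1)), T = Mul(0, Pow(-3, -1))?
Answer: -4899299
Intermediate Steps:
T = 0 (T = Mul(0, Rational(-1, 3)) = 0)
Function('C')(I, p) = I (Function('C')(I, p) = Mul(1, I) = I)
Function('R')(B) = Mul(Pow(B, -1), Add(Pow(B, 2), Mul(-5, B))) (Function('R')(B) = Mul(Add(Add(Pow(B, 2), Mul(-6, B)), B), Pow(B, -1)) = Mul(Add(Pow(B, 2), Mul(-5, B)), Pow(B, -1)) = Mul(Pow(B, -1), Add(Pow(B, 2), Mul(-5, B))))
Add(Function('L')(Function('R')(29)), Mul(-1, 4899323)) = Add(Add(-5, 29), Mul(-1, 4899323)) = Add(24, -4899323) = -4899299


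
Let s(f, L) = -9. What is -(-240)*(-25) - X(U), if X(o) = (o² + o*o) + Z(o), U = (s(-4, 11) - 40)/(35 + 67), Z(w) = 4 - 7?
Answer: -31198795/5202 ≈ -5997.5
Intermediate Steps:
Z(w) = -3
U = -49/102 (U = (-9 - 40)/(35 + 67) = -49/102 ≈ -0.48039)
X(o) = -3 + 2*o² (X(o) = (o² + o*o) - 3 = (o² + o²) - 3 = 2*o² - 3 = -3 + 2*o²)
-(-240)*(-25) - X(U) = -(-240)*(-25) - (-3 + 2*(-49/102)²) = -1*6000 - (-3 + 2*(2401/10404)) = -6000 - (-3 + 2401/5202) = -6000 - 1*(-13205/5202) = -6000 + 13205/5202 = -31198795/5202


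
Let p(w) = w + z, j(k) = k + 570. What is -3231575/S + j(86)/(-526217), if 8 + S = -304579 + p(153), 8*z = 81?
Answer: 13602479997704/1281544145847 ≈ 10.614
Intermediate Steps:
j(k) = 570 + k
z = 81/8 (z = (⅛)*81 = 81/8 ≈ 10.125)
p(w) = 81/8 + w (p(w) = w + 81/8 = 81/8 + w)
S = -2435391/8 (S = -8 + (-304579 + (81/8 + 153)) = -8 + (-304579 + 1305/8) = -8 - 2435327/8 = -2435391/8 ≈ -3.0442e+5)
-3231575/S + j(86)/(-526217) = -3231575/(-2435391/8) + (570 + 86)/(-526217) = -3231575*(-8/2435391) + 656*(-1/526217) = 25852600/2435391 - 656/526217 = 13602479997704/1281544145847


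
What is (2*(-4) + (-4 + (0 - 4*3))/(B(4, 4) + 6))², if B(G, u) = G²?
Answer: 9216/121 ≈ 76.165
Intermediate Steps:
(2*(-4) + (-4 + (0 - 4*3))/(B(4, 4) + 6))² = (2*(-4) + (-4 + (0 - 4*3))/(4² + 6))² = (-8 + (-4 + (0 - 12))/(16 + 6))² = (-8 + (-4 - 12)/22)² = (-8 - 16*1/22)² = (-8 - 8/11)² = (-96/11)² = 9216/121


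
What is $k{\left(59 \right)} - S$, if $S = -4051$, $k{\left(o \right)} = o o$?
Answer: $7532$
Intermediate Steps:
$k{\left(o \right)} = o^{2}$
$k{\left(59 \right)} - S = 59^{2} - -4051 = 3481 + 4051 = 7532$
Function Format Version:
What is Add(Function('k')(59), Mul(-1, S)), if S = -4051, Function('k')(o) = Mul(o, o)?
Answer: 7532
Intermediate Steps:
Function('k')(o) = Pow(o, 2)
Add(Function('k')(59), Mul(-1, S)) = Add(Pow(59, 2), Mul(-1, -4051)) = Add(3481, 4051) = 7532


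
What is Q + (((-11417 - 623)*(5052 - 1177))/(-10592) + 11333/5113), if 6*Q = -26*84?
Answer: 27369242999/6769612 ≈ 4043.0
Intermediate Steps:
Q = -364 (Q = (-26*84)/6 = (⅙)*(-2184) = -364)
Q + (((-11417 - 623)*(5052 - 1177))/(-10592) + 11333/5113) = -364 + (((-11417 - 623)*(5052 - 1177))/(-10592) + 11333/5113) = -364 + (-12040*3875*(-1/10592) + 11333*(1/5113)) = -364 + (-46655000*(-1/10592) + 11333/5113) = -364 + (5831875/1324 + 11333/5113) = -364 + 29833381767/6769612 = 27369242999/6769612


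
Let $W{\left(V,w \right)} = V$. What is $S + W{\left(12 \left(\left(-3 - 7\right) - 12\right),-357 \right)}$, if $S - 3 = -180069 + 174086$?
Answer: $-6244$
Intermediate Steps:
$S = -5980$ ($S = 3 + \left(-180069 + 174086\right) = 3 - 5983 = -5980$)
$S + W{\left(12 \left(\left(-3 - 7\right) - 12\right),-357 \right)} = -5980 + 12 \left(\left(-3 - 7\right) - 12\right) = -5980 + 12 \left(-10 - 12\right) = -5980 + 12 \left(-22\right) = -5980 - 264 = -6244$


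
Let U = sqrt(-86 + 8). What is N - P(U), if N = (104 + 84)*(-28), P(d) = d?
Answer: -5264 - I*sqrt(78) ≈ -5264.0 - 8.8318*I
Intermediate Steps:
U = I*sqrt(78) (U = sqrt(-78) = I*sqrt(78) ≈ 8.8318*I)
N = -5264 (N = 188*(-28) = -5264)
N - P(U) = -5264 - I*sqrt(78)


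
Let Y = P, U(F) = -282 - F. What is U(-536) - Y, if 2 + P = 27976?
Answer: -27720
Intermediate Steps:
P = 27974 (P = -2 + 27976 = 27974)
Y = 27974
U(-536) - Y = (-282 - 1*(-536)) - 1*27974 = (-282 + 536) - 27974 = 254 - 27974 = -27720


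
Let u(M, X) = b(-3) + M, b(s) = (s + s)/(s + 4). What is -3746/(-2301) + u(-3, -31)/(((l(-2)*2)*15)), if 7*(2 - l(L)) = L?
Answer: 551039/368160 ≈ 1.4967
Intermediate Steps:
l(L) = 2 - L/7
b(s) = 2*s/(4 + s) (b(s) = (2*s)/(4 + s) = 2*s/(4 + s))
u(M, X) = -6 + M (u(M, X) = 2*(-3)/(4 - 3) + M = 2*(-3)/1 + M = 2*(-3)*1 + M = -6 + M)
-3746/(-2301) + u(-3, -31)/(((l(-2)*2)*15)) = -3746/(-2301) + (-6 - 3)/((((2 - ⅐*(-2))*2)*15)) = -3746*(-1/2301) - 9*1/(30*(2 + 2/7)) = 3746/2301 - 9/(((16/7)*2)*15) = 3746/2301 - 9/((32/7)*15) = 3746/2301 - 9/480/7 = 3746/2301 - 9*7/480 = 3746/2301 - 21/160 = 551039/368160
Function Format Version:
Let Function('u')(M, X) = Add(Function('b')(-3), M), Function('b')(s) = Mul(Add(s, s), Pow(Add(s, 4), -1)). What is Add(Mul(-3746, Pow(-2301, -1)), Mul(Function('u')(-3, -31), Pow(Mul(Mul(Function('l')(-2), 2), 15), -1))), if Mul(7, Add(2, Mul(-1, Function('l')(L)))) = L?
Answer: Rational(551039, 368160) ≈ 1.4967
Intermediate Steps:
Function('l')(L) = Add(2, Mul(Rational(-1, 7), L))
Function('b')(s) = Mul(2, s, Pow(Add(4, s), -1)) (Function('b')(s) = Mul(Mul(2, s), Pow(Add(4, s), -1)) = Mul(2, s, Pow(Add(4, s), -1)))
Function('u')(M, X) = Add(-6, M) (Function('u')(M, X) = Add(Mul(2, -3, Pow(Add(4, -3), -1)), M) = Add(Mul(2, -3, Pow(1, -1)), M) = Add(Mul(2, -3, 1), M) = Add(-6, M))
Add(Mul(-3746, Pow(-2301, -1)), Mul(Function('u')(-3, -31), Pow(Mul(Mul(Function('l')(-2), 2), 15), -1))) = Add(Mul(-3746, Pow(-2301, -1)), Mul(Add(-6, -3), Pow(Mul(Mul(Add(2, Mul(Rational(-1, 7), -2)), 2), 15), -1))) = Add(Mul(-3746, Rational(-1, 2301)), Mul(-9, Pow(Mul(Mul(Add(2, Rational(2, 7)), 2), 15), -1))) = Add(Rational(3746, 2301), Mul(-9, Pow(Mul(Mul(Rational(16, 7), 2), 15), -1))) = Add(Rational(3746, 2301), Mul(-9, Pow(Mul(Rational(32, 7), 15), -1))) = Add(Rational(3746, 2301), Mul(-9, Pow(Rational(480, 7), -1))) = Add(Rational(3746, 2301), Mul(-9, Rational(7, 480))) = Add(Rational(3746, 2301), Rational(-21, 160)) = Rational(551039, 368160)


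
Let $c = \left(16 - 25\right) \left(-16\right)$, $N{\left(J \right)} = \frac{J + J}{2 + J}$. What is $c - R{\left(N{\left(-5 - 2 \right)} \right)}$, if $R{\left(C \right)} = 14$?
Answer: $130$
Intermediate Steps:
$N{\left(J \right)} = \frac{2 J}{2 + J}$
$c = 144$ ($c = \left(-9\right) \left(-16\right) = 144$)
$c - R{\left(N{\left(-5 - 2 \right)} \right)} = 144 - 14 = 130$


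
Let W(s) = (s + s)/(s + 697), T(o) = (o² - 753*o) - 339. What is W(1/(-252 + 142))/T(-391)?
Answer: -2/34268359585 ≈ -5.8363e-11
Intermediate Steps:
T(o) = -339 + o² - 753*o
W(s) = 2*s/(697 + s) (W(s) = (2*s)/(697 + s) = 2*s/(697 + s))
W(1/(-252 + 142))/T(-391) = (2/((-252 + 142)*(697 + 1/(-252 + 142))))/(-339 + (-391)² - 753*(-391)) = (2/(-110*(697 + 1/(-110))))/(-339 + 152881 + 294423) = (2*(-1/110)/(697 - 1/110))/446965 = (2*(-1/110)/(76669/110))*(1/446965) = (2*(-1/110)*(110/76669))*(1/446965) = -2/76669*1/446965 = -2/34268359585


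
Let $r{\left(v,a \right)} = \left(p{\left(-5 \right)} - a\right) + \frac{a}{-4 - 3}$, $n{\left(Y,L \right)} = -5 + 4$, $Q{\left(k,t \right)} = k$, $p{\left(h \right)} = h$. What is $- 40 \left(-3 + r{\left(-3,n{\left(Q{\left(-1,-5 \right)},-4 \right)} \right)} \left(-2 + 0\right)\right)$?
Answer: $- \frac{1320}{7} \approx -188.57$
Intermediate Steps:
$n{\left(Y,L \right)} = -1$
$r{\left(v,a \right)} = -5 - \frac{8 a}{7}$ ($r{\left(v,a \right)} = \left(-5 - a\right) + \frac{a}{-4 - 3} = \left(-5 - a\right) + \frac{a}{-7} = \left(-5 - a\right) - \frac{a}{7} = -5 - \frac{8 a}{7}$)
$- 40 \left(-3 + r{\left(-3,n{\left(Q{\left(-1,-5 \right)},-4 \right)} \right)} \left(-2 + 0\right)\right) = - 40 \left(-3 + \left(-5 - - \frac{8}{7}\right) \left(-2 + 0\right)\right) = - 40 \left(-3 + \left(-5 + \frac{8}{7}\right) \left(-2\right)\right) = - 40 \left(-3 - - \frac{54}{7}\right) = - 40 \left(-3 + \frac{54}{7}\right) = \left(-40\right) \frac{33}{7} = - \frac{1320}{7}$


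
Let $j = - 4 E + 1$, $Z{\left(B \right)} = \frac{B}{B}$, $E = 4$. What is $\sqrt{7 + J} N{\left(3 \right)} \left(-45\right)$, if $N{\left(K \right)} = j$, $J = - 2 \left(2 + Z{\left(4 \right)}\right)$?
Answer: $675$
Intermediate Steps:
$Z{\left(B \right)} = 1$
$J = -6$ ($J = - 2 \left(2 + 1\right) = \left(-2\right) 3 = -6$)
$j = -15$ ($j = \left(-4\right) 4 + 1 = -16 + 1 = -15$)
$N{\left(K \right)} = -15$
$\sqrt{7 + J} N{\left(3 \right)} \left(-45\right) = \sqrt{7 - 6} \left(-15\right) \left(-45\right) = \sqrt{1} \left(-15\right) \left(-45\right) = 1 \left(-15\right) \left(-45\right) = \left(-15\right) \left(-45\right) = 675$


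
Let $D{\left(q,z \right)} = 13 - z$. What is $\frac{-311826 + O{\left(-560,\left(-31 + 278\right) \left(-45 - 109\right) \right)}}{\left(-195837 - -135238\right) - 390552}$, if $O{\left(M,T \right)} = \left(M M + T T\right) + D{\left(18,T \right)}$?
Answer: $- \frac{1446929269}{451151} \approx -3207.2$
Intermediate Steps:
$O{\left(M,T \right)} = 13 + M^{2} + T^{2} - T$ ($O{\left(M,T \right)} = \left(M M + T T\right) - \left(-13 + T\right) = \left(M^{2} + T^{2}\right) - \left(-13 + T\right) = 13 + M^{2} + T^{2} - T$)
$\frac{-311826 + O{\left(-560,\left(-31 + 278\right) \left(-45 - 109\right) \right)}}{\left(-195837 - -135238\right) - 390552} = \frac{-311826 + \left(13 + \left(-560\right)^{2} + \left(\left(-31 + 278\right) \left(-45 - 109\right)\right)^{2} - \left(-31 + 278\right) \left(-45 - 109\right)\right)}{\left(-195837 - -135238\right) - 390552} = \frac{-311826 + \left(13 + 313600 + \left(247 \left(-154\right)\right)^{2} - 247 \left(-154\right)\right)}{\left(-195837 + 135238\right) - 390552} = \frac{-311826 + \left(13 + 313600 + \left(-38038\right)^{2} - -38038\right)}{-60599 - 390552} = \frac{-311826 + \left(13 + 313600 + 1446889444 + 38038\right)}{-451151} = \left(-311826 + 1447241095\right) \left(- \frac{1}{451151}\right) = 1446929269 \left(- \frac{1}{451151}\right) = - \frac{1446929269}{451151}$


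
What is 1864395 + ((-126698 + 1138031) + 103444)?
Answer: 2979172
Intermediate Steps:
1864395 + ((-126698 + 1138031) + 103444) = 1864395 + (1011333 + 103444) = 1864395 + 1114777 = 2979172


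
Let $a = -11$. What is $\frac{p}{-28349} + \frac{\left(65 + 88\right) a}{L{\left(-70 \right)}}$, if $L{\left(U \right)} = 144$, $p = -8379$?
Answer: $- \frac{5167199}{453584} \approx -11.392$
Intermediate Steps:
$\frac{p}{-28349} + \frac{\left(65 + 88\right) a}{L{\left(-70 \right)}} = - \frac{8379}{-28349} + \frac{\left(65 + 88\right) \left(-11\right)}{144} = \left(-8379\right) \left(- \frac{1}{28349}\right) + 153 \left(-11\right) \frac{1}{144} = \frac{8379}{28349} - \frac{187}{16} = - \frac{5167199}{453584}$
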